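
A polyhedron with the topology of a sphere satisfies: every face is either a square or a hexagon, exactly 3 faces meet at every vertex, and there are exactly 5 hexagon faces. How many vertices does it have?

18

Let x be the number of squares; then F = 5 + x.
Edge–face incidences: 2E = 6·5 + 4·x = 30 + 4x.
Every vertex has degree 3, so 3V = 2E.
Euler: V − E + F = 2 ⇒ (2E)/3 − E + (5 + x) = 2.
Multiply by 6: 2·(2E) − 3·(2E) + 6·(5 + x) = 12, i.e. 30 + 6x − (30 + 4x) = 12.
Collecting terms: 2x = 12, so x = 6.
Then 2E = 30 + 4·6 = 54, so E = 27, V = 2E/3 = 18, F = 5 + 6 = 11.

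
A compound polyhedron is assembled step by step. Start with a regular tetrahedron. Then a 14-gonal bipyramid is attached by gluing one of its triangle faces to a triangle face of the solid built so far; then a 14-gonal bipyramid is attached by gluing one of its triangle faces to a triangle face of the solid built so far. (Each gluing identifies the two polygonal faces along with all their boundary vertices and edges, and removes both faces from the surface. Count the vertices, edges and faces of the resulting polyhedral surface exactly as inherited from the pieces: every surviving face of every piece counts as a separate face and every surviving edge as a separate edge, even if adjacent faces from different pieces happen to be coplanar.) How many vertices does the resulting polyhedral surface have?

A regular tetrahedron: V=4, E=6, F=4.
Attach a 14-gonal bipyramid (V=16, E=42, F=28) along a 3-gon: merge 3 vertices and 3 edges, delete both glued faces → V=17, E=45, F=30.
Attach a 14-gonal bipyramid (V=16, E=42, F=28) along a 3-gon: merge 3 vertices and 3 edges, delete both glued faces → V=30, E=84, F=56.
Check: V − E + F = 30 − 84 + 56 = 2.

30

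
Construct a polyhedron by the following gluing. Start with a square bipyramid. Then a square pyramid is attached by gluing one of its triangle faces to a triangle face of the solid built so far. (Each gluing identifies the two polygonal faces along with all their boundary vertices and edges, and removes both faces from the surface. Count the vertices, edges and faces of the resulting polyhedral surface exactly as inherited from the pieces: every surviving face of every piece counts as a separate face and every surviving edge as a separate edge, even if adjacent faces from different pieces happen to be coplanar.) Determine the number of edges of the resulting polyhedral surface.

17

A square bipyramid: V=6, E=12, F=8.
Attach a square pyramid (V=5, E=8, F=5) along a 3-gon: merge 3 vertices and 3 edges, delete both glued faces → V=8, E=17, F=11.
Check: V − E + F = 8 − 17 + 11 = 2.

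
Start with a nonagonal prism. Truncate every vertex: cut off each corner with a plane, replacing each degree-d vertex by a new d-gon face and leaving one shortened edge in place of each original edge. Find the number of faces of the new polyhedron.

The base solid has V = 18, E = 27, F = 11.
Truncation replaces each original edge-end by a new vertex, so V′ = 2E = 54.
Each original edge survives, and each old vertex of degree d contributes d new edges; summing degrees gives Σd = 2E, so E′ = E + 2E = 3E = 81.
Each original face survives and each original vertex becomes one new face: F′ = F + V = 29.

29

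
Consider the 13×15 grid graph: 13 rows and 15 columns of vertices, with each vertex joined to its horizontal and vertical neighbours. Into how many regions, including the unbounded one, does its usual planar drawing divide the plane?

169

The grid has V = 13·15 = 195 vertices and E = 13·14 + 15·12 = 362 edges.
F = 2 − V + E = 2 − 195 + 362 = 169.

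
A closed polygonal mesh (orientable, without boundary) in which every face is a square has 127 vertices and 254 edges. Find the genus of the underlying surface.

Every face is a square and each edge borders two faces, so 4F = 2·254, giving F = 127.
χ = V − E + F = 127 − 254 + 127 = 0.
For a closed orientable surface χ = 2 − 2g, so g = (2 − (0))/2 = 1.

1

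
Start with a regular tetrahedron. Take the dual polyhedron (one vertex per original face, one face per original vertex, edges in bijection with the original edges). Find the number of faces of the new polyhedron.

The base solid has V = 4, E = 6, F = 4.
The dual swaps V and F and preserves E: V′ = F = 4, E′ = E = 6, F′ = V = 4.

4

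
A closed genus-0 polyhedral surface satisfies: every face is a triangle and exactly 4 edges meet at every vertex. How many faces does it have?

8

Each face has 3 edges and each edge borders two faces, so 2E = 3F.
Each vertex has degree 4, so 4V = 2E and hence V = 3F/4.
Euler: V − E + F = 2 ⇒ (3F/4) − (3F/2) + F = 2.
Multiply by 8: (6 − 12 + 8)F = 16, i.e. 2F = 16.
So F = 8, E = 3·8/2 = 12, V = 3·8/4 = 6.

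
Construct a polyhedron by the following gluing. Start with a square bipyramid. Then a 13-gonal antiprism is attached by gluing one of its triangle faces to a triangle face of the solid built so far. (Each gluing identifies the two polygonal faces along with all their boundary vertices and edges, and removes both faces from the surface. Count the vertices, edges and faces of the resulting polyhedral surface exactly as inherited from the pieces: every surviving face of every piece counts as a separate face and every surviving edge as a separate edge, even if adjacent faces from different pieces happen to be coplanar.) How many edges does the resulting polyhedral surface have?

A square bipyramid: V=6, E=12, F=8.
Attach a 13-gonal antiprism (V=26, E=52, F=28) along a 3-gon: merge 3 vertices and 3 edges, delete both glued faces → V=29, E=61, F=34.
Check: V − E + F = 29 − 61 + 34 = 2.

61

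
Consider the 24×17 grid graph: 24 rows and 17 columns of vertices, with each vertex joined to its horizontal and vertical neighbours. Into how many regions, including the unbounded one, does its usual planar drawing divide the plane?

369

The grid has V = 24·17 = 408 vertices and E = 24·16 + 17·23 = 775 edges.
F = 2 − V + E = 2 − 408 + 775 = 369.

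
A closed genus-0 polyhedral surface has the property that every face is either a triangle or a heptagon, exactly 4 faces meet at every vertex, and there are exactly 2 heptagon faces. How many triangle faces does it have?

14

Let x be the number of triangles; then F = 2 + x.
Edge–face incidences: 2E = 7·2 + 3·x = 14 + 3x.
Every vertex has degree 4, so 4V = 2E.
Euler: V − E + F = 2 ⇒ (2E)/4 − E + (2 + x) = 2.
Multiply by 8: 2·(2E) − 4·(2E) + 8·(2 + x) = 16, i.e. 16 + 8x − 2·(14 + 3x) = 16.
Collecting terms: 2x − 12 = 16, so 2x = 28, so x = 14.
Then 2E = 14 + 3·14 = 56, so E = 28, V = 2E/4 = 14, F = 2 + 14 = 16.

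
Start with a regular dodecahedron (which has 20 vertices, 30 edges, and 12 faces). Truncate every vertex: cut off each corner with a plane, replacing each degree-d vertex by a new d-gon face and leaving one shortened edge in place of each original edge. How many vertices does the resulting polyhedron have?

60

Truncation replaces each original edge-end by a new vertex, so V′ = 2E = 60.
Each original edge survives, and each old vertex of degree d contributes d new edges; summing degrees gives Σd = 2E, so E′ = E + 2E = 3E = 90.
Each original face survives and each original vertex becomes one new face: F′ = F + V = 32.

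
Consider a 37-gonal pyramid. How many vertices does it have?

A pyramid on an n-gon base has one n-gon and n triangles: V = 37 + 1 = 38, E = 2·37 = 74, F = 37 + 1 = 38.
Check: V − E + F = 38 − 74 + 38 = 2.

38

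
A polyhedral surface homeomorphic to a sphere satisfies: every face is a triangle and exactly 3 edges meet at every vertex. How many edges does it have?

6

Each face has 3 edges and each edge borders two faces, so 2E = 3F.
Each vertex has degree 3, so 3V = 2E and hence V = 3F/3.
Euler: V − E + F = 2 ⇒ (3F/3) − (3F/2) + F = 2.
Multiply by 6: (6 − 9 + 6)F = 12, i.e. 3F = 12.
So F = 4, E = 3·4/2 = 6, V = 3·4/3 = 4.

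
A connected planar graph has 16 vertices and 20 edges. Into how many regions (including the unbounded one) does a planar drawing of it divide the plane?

Euler's formula for a connected plane graph: V − E + F = 2, so F = 2 − 16 + 20 = 6.

6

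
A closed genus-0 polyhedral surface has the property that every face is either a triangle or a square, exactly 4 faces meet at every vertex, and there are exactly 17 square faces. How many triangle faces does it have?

8

Let x be the number of triangles; then F = 17 + x.
Edge–face incidences: 2E = 4·17 + 3·x = 68 + 3x.
Every vertex has degree 4, so 4V = 2E.
Euler: V − E + F = 2 ⇒ (2E)/4 − E + (17 + x) = 2.
Multiply by 8: 2·(2E) − 4·(2E) + 8·(17 + x) = 16, i.e. 136 + 8x − 2·(68 + 3x) = 16.
Collecting terms: 2x = 16, so x = 8.
Then 2E = 68 + 3·8 = 92, so E = 46, V = 2E/4 = 23, F = 17 + 8 = 25.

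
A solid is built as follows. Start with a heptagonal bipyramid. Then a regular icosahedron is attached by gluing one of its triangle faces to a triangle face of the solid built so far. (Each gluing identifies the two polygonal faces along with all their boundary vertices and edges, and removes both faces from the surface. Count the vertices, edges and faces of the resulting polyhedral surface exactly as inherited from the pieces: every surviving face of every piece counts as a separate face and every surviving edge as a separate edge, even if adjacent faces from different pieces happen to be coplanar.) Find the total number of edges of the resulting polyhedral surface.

48

A heptagonal bipyramid: V=9, E=21, F=14.
Attach a regular icosahedron (V=12, E=30, F=20) along a 3-gon: merge 3 vertices and 3 edges, delete both glued faces → V=18, E=48, F=32.
Check: V − E + F = 18 − 48 + 32 = 2.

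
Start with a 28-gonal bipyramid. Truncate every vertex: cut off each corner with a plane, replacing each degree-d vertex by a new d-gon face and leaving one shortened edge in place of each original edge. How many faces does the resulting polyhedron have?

86

The base solid has V = 30, E = 84, F = 56.
Truncation replaces each original edge-end by a new vertex, so V′ = 2E = 168.
Each original edge survives, and each old vertex of degree d contributes d new edges; summing degrees gives Σd = 2E, so E′ = E + 2E = 3E = 252.
Each original face survives and each original vertex becomes one new face: F′ = F + V = 86.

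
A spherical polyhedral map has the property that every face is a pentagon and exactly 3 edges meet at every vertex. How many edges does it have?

Each face has 5 edges and each edge borders two faces, so 2E = 5F.
Each vertex has degree 3, so 3V = 2E and hence V = 5F/3.
Euler: V − E + F = 2 ⇒ (5F/3) − (5F/2) + F = 2.
Multiply by 6: (10 − 15 + 6)F = 12, i.e. 1F = 12.
So F = 12, E = 5·12/2 = 30, V = 5·12/3 = 20.

30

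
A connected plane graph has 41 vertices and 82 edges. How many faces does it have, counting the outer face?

43

Euler's formula for a connected plane graph: V − E + F = 2, so F = 2 − 41 + 82 = 43.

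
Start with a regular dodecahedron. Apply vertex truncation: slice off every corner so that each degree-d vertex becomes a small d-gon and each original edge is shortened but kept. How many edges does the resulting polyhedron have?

The base solid has V = 20, E = 30, F = 12.
Truncation replaces each original edge-end by a new vertex, so V′ = 2E = 60.
Each original edge survives, and each old vertex of degree d contributes d new edges; summing degrees gives Σd = 2E, so E′ = E + 2E = 3E = 90.
Each original face survives and each original vertex becomes one new face: F′ = F + V = 32.

90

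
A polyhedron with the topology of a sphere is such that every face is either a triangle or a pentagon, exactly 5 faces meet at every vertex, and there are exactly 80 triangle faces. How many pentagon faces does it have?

Let x be the number of pentagons; then F = 80 + x.
Edge–face incidences: 2E = 3·80 + 5·x = 240 + 5x.
Every vertex has degree 5, so 5V = 2E.
Euler: V − E + F = 2 ⇒ (2E)/5 − E + (80 + x) = 2.
Multiply by 10: 2·(2E) − 5·(2E) + 10·(80 + x) = 20, i.e. 800 + 10x − 3·(240 + 5x) = 20.
Collecting terms: −5x + 80 = 20, so −5x = −60, so x = 12.
Then 2E = 240 + 5·12 = 300, so E = 150, V = 2E/5 = 60, F = 80 + 12 = 92.

12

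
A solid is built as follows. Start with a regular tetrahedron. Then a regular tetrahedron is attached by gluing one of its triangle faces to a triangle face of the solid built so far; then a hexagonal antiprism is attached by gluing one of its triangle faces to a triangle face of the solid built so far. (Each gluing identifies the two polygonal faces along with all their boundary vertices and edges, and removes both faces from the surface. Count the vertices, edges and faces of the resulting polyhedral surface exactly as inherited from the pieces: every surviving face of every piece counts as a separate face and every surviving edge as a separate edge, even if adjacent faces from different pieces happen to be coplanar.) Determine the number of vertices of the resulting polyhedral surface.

14

A regular tetrahedron: V=4, E=6, F=4.
Attach a regular tetrahedron (V=4, E=6, F=4) along a 3-gon: merge 3 vertices and 3 edges, delete both glued faces → V=5, E=9, F=6.
Attach a hexagonal antiprism (V=12, E=24, F=14) along a 3-gon: merge 3 vertices and 3 edges, delete both glued faces → V=14, E=30, F=18.
Check: V − E + F = 14 − 30 + 18 = 2.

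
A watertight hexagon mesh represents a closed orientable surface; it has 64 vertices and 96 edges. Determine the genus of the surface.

Every face is a hexagon and each edge borders two faces, so 6F = 2·96, giving F = 32.
χ = V − E + F = 64 − 96 + 32 = 0.
For a closed orientable surface χ = 2 − 2g, so g = (2 − (0))/2 = 1.

1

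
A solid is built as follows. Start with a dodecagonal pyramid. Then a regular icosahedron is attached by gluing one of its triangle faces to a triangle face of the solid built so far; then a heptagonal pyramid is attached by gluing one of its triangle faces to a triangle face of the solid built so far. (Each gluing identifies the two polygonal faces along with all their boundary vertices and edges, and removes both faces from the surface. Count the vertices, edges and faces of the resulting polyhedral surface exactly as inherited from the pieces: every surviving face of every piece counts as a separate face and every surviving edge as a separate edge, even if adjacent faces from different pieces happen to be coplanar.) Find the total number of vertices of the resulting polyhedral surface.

A dodecagonal pyramid: V=13, E=24, F=13.
Attach a regular icosahedron (V=12, E=30, F=20) along a 3-gon: merge 3 vertices and 3 edges, delete both glued faces → V=22, E=51, F=31.
Attach a heptagonal pyramid (V=8, E=14, F=8) along a 3-gon: merge 3 vertices and 3 edges, delete both glued faces → V=27, E=62, F=37.
Check: V − E + F = 27 − 62 + 37 = 2.

27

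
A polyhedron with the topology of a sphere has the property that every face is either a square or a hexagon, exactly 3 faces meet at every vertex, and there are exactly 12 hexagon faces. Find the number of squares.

6

Let x be the number of squares; then F = 12 + x.
Edge–face incidences: 2E = 6·12 + 4·x = 72 + 4x.
Every vertex has degree 3, so 3V = 2E.
Euler: V − E + F = 2 ⇒ (2E)/3 − E + (12 + x) = 2.
Multiply by 6: 2·(2E) − 3·(2E) + 6·(12 + x) = 12, i.e. 72 + 6x − (72 + 4x) = 12.
Collecting terms: 2x = 12, so x = 6.
Then 2E = 72 + 4·6 = 96, so E = 48, V = 2E/3 = 32, F = 12 + 6 = 18.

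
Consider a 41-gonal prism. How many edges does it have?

A prism on an n-gon has two n-gon bases and n rectangular sides: V = 2·41 = 82, E = 3·41 = 123, F = 41 + 2 = 43.

123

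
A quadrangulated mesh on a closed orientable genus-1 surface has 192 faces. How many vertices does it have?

χ = 2 − 2·1 = 0, and every face is a square so 4F = 2E.
E = 4·192/2 = 384. Then V = 0 + E − F = 0 + 384 − 192 = 192.

192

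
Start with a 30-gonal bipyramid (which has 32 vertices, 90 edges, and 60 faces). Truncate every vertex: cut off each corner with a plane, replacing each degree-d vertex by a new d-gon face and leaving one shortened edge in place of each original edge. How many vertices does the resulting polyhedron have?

180

Truncation replaces each original edge-end by a new vertex, so V′ = 2E = 180.
Each original edge survives, and each old vertex of degree d contributes d new edges; summing degrees gives Σd = 2E, so E′ = E + 2E = 3E = 270.
Each original face survives and each original vertex becomes one new face: F′ = F + V = 92.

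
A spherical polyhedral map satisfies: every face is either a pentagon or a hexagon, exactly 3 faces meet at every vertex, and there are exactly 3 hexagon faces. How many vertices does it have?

Let x be the number of pentagons; then F = 3 + x.
Edge–face incidences: 2E = 6·3 + 5·x = 18 + 5x.
Every vertex has degree 3, so 3V = 2E.
Euler: V − E + F = 2 ⇒ (2E)/3 − E + (3 + x) = 2.
Multiply by 6: 2·(2E) − 3·(2E) + 6·(3 + x) = 12, i.e. 18 + 6x − (18 + 5x) = 12.
Collecting terms: x = 12.
Then 2E = 18 + 5·12 = 78, so E = 39, V = 2E/3 = 26, F = 3 + 12 = 15.

26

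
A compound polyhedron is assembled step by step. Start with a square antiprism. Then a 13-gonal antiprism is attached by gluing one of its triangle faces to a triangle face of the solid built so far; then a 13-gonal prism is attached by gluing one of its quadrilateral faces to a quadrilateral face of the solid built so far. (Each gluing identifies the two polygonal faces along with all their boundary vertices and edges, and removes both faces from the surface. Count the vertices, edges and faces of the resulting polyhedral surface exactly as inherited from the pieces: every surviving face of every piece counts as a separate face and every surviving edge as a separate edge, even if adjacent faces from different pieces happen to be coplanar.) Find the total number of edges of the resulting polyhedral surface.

A square antiprism: V=8, E=16, F=10.
Attach a 13-gonal antiprism (V=26, E=52, F=28) along a 3-gon: merge 3 vertices and 3 edges, delete both glued faces → V=31, E=65, F=36.
Attach a 13-gonal prism (V=26, E=39, F=15) along a 4-gon: merge 4 vertices and 4 edges, delete both glued faces → V=53, E=100, F=49.
Check: V − E + F = 53 − 100 + 49 = 2.

100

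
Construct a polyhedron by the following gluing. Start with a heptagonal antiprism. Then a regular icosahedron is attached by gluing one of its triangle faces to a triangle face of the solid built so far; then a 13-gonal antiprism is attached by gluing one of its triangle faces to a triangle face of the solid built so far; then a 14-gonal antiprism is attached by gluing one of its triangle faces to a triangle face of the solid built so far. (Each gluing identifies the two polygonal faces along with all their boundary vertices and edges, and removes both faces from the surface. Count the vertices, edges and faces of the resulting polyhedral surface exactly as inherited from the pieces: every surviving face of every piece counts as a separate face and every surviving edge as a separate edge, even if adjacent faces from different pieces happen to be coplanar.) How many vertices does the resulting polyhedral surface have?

A heptagonal antiprism: V=14, E=28, F=16.
Attach a regular icosahedron (V=12, E=30, F=20) along a 3-gon: merge 3 vertices and 3 edges, delete both glued faces → V=23, E=55, F=34.
Attach a 13-gonal antiprism (V=26, E=52, F=28) along a 3-gon: merge 3 vertices and 3 edges, delete both glued faces → V=46, E=104, F=60.
Attach a 14-gonal antiprism (V=28, E=56, F=30) along a 3-gon: merge 3 vertices and 3 edges, delete both glued faces → V=71, E=157, F=88.
Check: V − E + F = 71 − 157 + 88 = 2.

71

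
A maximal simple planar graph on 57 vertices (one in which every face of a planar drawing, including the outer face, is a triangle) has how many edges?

In a plane triangulation 3F = 2E and V − E + F = 2, so E = 3V − 6 = 3·57 − 6 = 165.

165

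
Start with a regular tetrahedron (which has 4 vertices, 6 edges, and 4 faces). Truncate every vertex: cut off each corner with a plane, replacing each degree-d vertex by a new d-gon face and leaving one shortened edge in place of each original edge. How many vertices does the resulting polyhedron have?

Truncation replaces each original edge-end by a new vertex, so V′ = 2E = 12.
Each original edge survives, and each old vertex of degree d contributes d new edges; summing degrees gives Σd = 2E, so E′ = E + 2E = 3E = 18.
Each original face survives and each original vertex becomes one new face: F′ = F + V = 8.

12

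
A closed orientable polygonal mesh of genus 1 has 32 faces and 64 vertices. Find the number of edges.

For a closed orientable surface of genus 1, χ = 2 − 2·1 = 0.
E = V + F − (0) = 64 + 32 − (0) = 96.

96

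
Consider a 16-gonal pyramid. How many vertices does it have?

A pyramid on an n-gon base has one n-gon and n triangles: V = 16 + 1 = 17, E = 2·16 = 32, F = 16 + 1 = 17.

17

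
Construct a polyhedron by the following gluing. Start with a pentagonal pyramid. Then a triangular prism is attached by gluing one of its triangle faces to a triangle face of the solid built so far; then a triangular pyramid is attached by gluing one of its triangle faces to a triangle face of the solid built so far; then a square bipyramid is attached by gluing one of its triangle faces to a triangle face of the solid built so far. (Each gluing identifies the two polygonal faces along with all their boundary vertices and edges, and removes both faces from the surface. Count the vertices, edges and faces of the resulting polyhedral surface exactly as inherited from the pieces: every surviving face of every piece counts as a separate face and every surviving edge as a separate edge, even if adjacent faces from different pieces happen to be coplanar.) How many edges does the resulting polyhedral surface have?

28

A pentagonal pyramid: V=6, E=10, F=6.
Attach a triangular prism (V=6, E=9, F=5) along a 3-gon: merge 3 vertices and 3 edges, delete both glued faces → V=9, E=16, F=9.
Attach a triangular pyramid (V=4, E=6, F=4) along a 3-gon: merge 3 vertices and 3 edges, delete both glued faces → V=10, E=19, F=11.
Attach a square bipyramid (V=6, E=12, F=8) along a 3-gon: merge 3 vertices and 3 edges, delete both glued faces → V=13, E=28, F=17.
Check: V − E + F = 13 − 28 + 17 = 2.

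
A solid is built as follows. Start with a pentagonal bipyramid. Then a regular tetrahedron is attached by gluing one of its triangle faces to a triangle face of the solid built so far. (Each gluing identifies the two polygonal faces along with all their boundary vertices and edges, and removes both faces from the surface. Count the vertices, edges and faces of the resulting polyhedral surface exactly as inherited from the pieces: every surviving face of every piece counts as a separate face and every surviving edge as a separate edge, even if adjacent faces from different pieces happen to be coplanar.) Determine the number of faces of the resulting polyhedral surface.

12

A pentagonal bipyramid: V=7, E=15, F=10.
Attach a regular tetrahedron (V=4, E=6, F=4) along a 3-gon: merge 3 vertices and 3 edges, delete both glued faces → V=8, E=18, F=12.
Check: V − E + F = 8 − 18 + 12 = 2.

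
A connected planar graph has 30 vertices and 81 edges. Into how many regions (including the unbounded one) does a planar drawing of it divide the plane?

53

Euler's formula for a connected plane graph: V − E + F = 2, so F = 2 − 30 + 81 = 53.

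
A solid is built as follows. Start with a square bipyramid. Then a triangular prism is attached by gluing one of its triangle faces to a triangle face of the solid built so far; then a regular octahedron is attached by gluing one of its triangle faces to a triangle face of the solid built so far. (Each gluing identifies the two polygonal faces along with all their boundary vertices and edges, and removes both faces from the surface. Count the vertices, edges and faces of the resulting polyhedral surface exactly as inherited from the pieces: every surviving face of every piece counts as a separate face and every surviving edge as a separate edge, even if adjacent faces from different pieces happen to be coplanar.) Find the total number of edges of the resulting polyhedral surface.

27

A square bipyramid: V=6, E=12, F=8.
Attach a triangular prism (V=6, E=9, F=5) along a 3-gon: merge 3 vertices and 3 edges, delete both glued faces → V=9, E=18, F=11.
Attach a regular octahedron (V=6, E=12, F=8) along a 3-gon: merge 3 vertices and 3 edges, delete both glued faces → V=12, E=27, F=17.
Check: V − E + F = 12 − 27 + 17 = 2.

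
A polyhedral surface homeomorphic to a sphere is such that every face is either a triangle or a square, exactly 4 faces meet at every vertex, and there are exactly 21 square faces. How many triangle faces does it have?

8

Let x be the number of triangles; then F = 21 + x.
Edge–face incidences: 2E = 4·21 + 3·x = 84 + 3x.
Every vertex has degree 4, so 4V = 2E.
Euler: V − E + F = 2 ⇒ (2E)/4 − E + (21 + x) = 2.
Multiply by 8: 2·(2E) − 4·(2E) + 8·(21 + x) = 16, i.e. 168 + 8x − 2·(84 + 3x) = 16.
Collecting terms: 2x = 16, so x = 8.
Then 2E = 84 + 3·8 = 108, so E = 54, V = 2E/4 = 27, F = 21 + 8 = 29.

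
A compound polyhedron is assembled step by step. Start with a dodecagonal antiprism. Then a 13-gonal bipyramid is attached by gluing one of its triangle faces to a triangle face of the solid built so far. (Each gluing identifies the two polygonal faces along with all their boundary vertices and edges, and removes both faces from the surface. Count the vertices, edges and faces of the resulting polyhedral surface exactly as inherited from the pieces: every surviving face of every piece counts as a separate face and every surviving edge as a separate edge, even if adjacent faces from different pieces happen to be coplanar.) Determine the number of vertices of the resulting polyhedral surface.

36

A dodecagonal antiprism: V=24, E=48, F=26.
Attach a 13-gonal bipyramid (V=15, E=39, F=26) along a 3-gon: merge 3 vertices and 3 edges, delete both glued faces → V=36, E=84, F=50.
Check: V − E + F = 36 − 84 + 50 = 2.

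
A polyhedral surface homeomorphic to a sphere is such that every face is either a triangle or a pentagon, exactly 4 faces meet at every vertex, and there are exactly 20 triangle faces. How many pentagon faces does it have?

Let x be the number of pentagons; then F = 20 + x.
Edge–face incidences: 2E = 3·20 + 5·x = 60 + 5x.
Every vertex has degree 4, so 4V = 2E.
Euler: V − E + F = 2 ⇒ (2E)/4 − E + (20 + x) = 2.
Multiply by 8: 2·(2E) − 4·(2E) + 8·(20 + x) = 16, i.e. 160 + 8x − 2·(60 + 5x) = 16.
Collecting terms: −2x + 40 = 16, so −2x = −24, so x = 12.
Then 2E = 60 + 5·12 = 120, so E = 60, V = 2E/4 = 30, F = 20 + 12 = 32.

12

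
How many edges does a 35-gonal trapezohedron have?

140

The n-trapezohedron (dual of the n-antiprism) has V = 2·35 + 2 = 72, E = 4·35 = 140, F = 2·35 = 70.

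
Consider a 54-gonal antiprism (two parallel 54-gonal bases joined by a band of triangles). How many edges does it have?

216

An antiprism on an n-gon has two n-gon caps and 2n triangles: V = 2·54 = 108, E = 4·54 = 216, F = 2·54 + 2 = 110.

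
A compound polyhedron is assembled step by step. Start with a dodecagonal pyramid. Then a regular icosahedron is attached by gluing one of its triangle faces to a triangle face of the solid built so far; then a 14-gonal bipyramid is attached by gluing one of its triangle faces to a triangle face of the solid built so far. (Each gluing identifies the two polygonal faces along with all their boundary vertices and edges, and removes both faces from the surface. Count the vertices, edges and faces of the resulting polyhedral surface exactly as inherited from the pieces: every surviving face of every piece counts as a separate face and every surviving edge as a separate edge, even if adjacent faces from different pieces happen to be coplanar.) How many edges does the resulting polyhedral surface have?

A dodecagonal pyramid: V=13, E=24, F=13.
Attach a regular icosahedron (V=12, E=30, F=20) along a 3-gon: merge 3 vertices and 3 edges, delete both glued faces → V=22, E=51, F=31.
Attach a 14-gonal bipyramid (V=16, E=42, F=28) along a 3-gon: merge 3 vertices and 3 edges, delete both glued faces → V=35, E=90, F=57.
Check: V − E + F = 35 − 90 + 57 = 2.

90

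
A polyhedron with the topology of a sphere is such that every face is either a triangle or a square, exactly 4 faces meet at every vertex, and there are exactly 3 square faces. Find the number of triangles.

8

Let x be the number of triangles; then F = 3 + x.
Edge–face incidences: 2E = 4·3 + 3·x = 12 + 3x.
Every vertex has degree 4, so 4V = 2E.
Euler: V − E + F = 2 ⇒ (2E)/4 − E + (3 + x) = 2.
Multiply by 8: 2·(2E) − 4·(2E) + 8·(3 + x) = 16, i.e. 24 + 8x − 2·(12 + 3x) = 16.
Collecting terms: 2x = 16, so x = 8.
Then 2E = 12 + 3·8 = 36, so E = 18, V = 2E/4 = 9, F = 3 + 8 = 11.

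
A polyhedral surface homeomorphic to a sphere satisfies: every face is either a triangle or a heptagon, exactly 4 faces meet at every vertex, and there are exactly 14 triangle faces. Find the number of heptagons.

Let x be the number of heptagons; then F = 14 + x.
Edge–face incidences: 2E = 3·14 + 7·x = 42 + 7x.
Every vertex has degree 4, so 4V = 2E.
Euler: V − E + F = 2 ⇒ (2E)/4 − E + (14 + x) = 2.
Multiply by 8: 2·(2E) − 4·(2E) + 8·(14 + x) = 16, i.e. 112 + 8x − 2·(42 + 7x) = 16.
Collecting terms: −6x + 28 = 16, so −6x = −12, so x = 2.
Then 2E = 42 + 7·2 = 56, so E = 28, V = 2E/4 = 14, F = 14 + 2 = 16.

2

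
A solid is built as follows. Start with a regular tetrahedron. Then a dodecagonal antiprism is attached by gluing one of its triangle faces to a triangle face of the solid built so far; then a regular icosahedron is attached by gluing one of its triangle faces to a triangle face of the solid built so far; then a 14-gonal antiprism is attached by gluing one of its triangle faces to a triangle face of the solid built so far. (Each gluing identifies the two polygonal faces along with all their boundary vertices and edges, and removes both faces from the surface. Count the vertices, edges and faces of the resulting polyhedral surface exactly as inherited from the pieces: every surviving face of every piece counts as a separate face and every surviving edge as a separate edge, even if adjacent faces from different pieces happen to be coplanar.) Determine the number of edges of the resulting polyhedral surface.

A regular tetrahedron: V=4, E=6, F=4.
Attach a dodecagonal antiprism (V=24, E=48, F=26) along a 3-gon: merge 3 vertices and 3 edges, delete both glued faces → V=25, E=51, F=28.
Attach a regular icosahedron (V=12, E=30, F=20) along a 3-gon: merge 3 vertices and 3 edges, delete both glued faces → V=34, E=78, F=46.
Attach a 14-gonal antiprism (V=28, E=56, F=30) along a 3-gon: merge 3 vertices and 3 edges, delete both glued faces → V=59, E=131, F=74.
Check: V − E + F = 59 − 131 + 74 = 2.

131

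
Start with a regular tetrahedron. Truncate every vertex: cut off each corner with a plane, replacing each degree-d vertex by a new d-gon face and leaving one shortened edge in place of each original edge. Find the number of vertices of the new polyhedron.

12

The base solid has V = 4, E = 6, F = 4.
Truncation replaces each original edge-end by a new vertex, so V′ = 2E = 12.
Each original edge survives, and each old vertex of degree d contributes d new edges; summing degrees gives Σd = 2E, so E′ = E + 2E = 3E = 18.
Each original face survives and each original vertex becomes one new face: F′ = F + V = 8.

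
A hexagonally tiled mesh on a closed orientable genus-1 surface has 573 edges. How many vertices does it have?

χ = 2 − 2·1 = 0, and every face is a hexagon so 6F = 2E.
F = 2E/6 = 191. Then V = 0 + E − F = 0 + 573 − 191 = 382.

382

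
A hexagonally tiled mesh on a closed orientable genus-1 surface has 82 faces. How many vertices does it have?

164

χ = 2 − 2·1 = 0, and every face is a hexagon so 6F = 2E.
E = 6·82/2 = 246. Then V = 0 + E − F = 0 + 246 − 82 = 164.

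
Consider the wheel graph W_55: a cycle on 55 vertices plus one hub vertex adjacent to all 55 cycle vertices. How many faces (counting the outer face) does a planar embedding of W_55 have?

W_55 has V = 55 + 1 = 56 vertices and E = 2·55 = 110 edges.
By Euler's formula F = 2 − V + E = 2 − 56 + 110 = 56.

56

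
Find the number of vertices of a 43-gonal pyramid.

A pyramid on an n-gon base has one n-gon and n triangles: V = 43 + 1 = 44, E = 2·43 = 86, F = 43 + 1 = 44.
Check: V − E + F = 44 − 86 + 44 = 2.

44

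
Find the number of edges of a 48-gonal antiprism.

192

An antiprism on an n-gon has two n-gon caps and 2n triangles: V = 2·48 = 96, E = 4·48 = 192, F = 2·48 + 2 = 98.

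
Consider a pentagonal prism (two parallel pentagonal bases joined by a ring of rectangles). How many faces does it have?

7

A prism on an n-gon has two n-gon bases and n rectangular sides: V = 2·5 = 10, E = 3·5 = 15, F = 5 + 2 = 7.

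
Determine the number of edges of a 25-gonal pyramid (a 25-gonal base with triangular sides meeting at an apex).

50

A pyramid on an n-gon base has one n-gon and n triangles: V = 25 + 1 = 26, E = 2·25 = 50, F = 25 + 1 = 26.
Check: V − E + F = 26 − 50 + 26 = 2.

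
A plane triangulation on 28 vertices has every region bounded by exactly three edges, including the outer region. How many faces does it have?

52

In a plane triangulation 3F = 2E and V − E + F = 2, so F = 2V − 4 = 2·28 − 4 = 52.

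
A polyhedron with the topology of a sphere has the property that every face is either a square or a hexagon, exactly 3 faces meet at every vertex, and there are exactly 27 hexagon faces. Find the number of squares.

6

Let x be the number of squares; then F = 27 + x.
Edge–face incidences: 2E = 6·27 + 4·x = 162 + 4x.
Every vertex has degree 3, so 3V = 2E.
Euler: V − E + F = 2 ⇒ (2E)/3 − E + (27 + x) = 2.
Multiply by 6: 2·(2E) − 3·(2E) + 6·(27 + x) = 12, i.e. 162 + 6x − (162 + 4x) = 12.
Collecting terms: 2x = 12, so x = 6.
Then 2E = 162 + 4·6 = 186, so E = 93, V = 2E/3 = 62, F = 27 + 6 = 33.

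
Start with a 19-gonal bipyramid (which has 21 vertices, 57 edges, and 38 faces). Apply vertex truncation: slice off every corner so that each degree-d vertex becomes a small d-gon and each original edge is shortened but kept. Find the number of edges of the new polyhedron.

Truncation replaces each original edge-end by a new vertex, so V′ = 2E = 114.
Each original edge survives, and each old vertex of degree d contributes d new edges; summing degrees gives Σd = 2E, so E′ = E + 2E = 3E = 171.
Each original face survives and each original vertex becomes one new face: F′ = F + V = 59.

171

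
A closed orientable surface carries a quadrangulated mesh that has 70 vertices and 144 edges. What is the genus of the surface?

Every face is a square and each edge borders two faces, so 4F = 2·144, giving F = 72.
χ = V − E + F = 70 − 144 + 72 = -2.
For a closed orientable surface χ = 2 − 2g, so g = (2 − (-2))/2 = 2.

2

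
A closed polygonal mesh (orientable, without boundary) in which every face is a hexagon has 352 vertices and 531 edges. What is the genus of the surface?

Every face is a hexagon and each edge borders two faces, so 6F = 2·531, giving F = 177.
χ = V − E + F = 352 − 531 + 177 = -2.
For a closed orientable surface χ = 2 − 2g, so g = (2 − (-2))/2 = 2.

2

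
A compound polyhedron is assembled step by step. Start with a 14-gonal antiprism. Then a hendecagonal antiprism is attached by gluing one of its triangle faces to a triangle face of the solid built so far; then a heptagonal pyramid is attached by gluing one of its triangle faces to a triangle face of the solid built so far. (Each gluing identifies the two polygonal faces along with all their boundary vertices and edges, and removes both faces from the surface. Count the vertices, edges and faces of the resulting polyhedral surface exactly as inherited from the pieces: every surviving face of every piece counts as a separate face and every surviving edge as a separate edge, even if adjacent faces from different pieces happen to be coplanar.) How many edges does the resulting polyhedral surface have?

108

A 14-gonal antiprism: V=28, E=56, F=30.
Attach a hendecagonal antiprism (V=22, E=44, F=24) along a 3-gon: merge 3 vertices and 3 edges, delete both glued faces → V=47, E=97, F=52.
Attach a heptagonal pyramid (V=8, E=14, F=8) along a 3-gon: merge 3 vertices and 3 edges, delete both glued faces → V=52, E=108, F=58.
Check: V − E + F = 52 − 108 + 58 = 2.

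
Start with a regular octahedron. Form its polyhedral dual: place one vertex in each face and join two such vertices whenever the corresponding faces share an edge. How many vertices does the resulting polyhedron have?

The base solid has V = 6, E = 12, F = 8.
The dual swaps V and F and preserves E: V′ = F = 8, E′ = E = 12, F′ = V = 6.

8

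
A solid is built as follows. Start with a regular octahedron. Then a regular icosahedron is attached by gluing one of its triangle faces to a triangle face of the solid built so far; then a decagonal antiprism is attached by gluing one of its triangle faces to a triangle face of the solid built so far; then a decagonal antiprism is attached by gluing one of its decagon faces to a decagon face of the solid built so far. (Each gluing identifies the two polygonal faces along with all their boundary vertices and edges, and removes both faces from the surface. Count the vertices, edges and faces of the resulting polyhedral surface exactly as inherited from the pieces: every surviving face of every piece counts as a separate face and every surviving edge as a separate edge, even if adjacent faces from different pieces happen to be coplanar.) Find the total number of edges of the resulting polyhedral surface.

106

A regular octahedron: V=6, E=12, F=8.
Attach a regular icosahedron (V=12, E=30, F=20) along a 3-gon: merge 3 vertices and 3 edges, delete both glued faces → V=15, E=39, F=26.
Attach a decagonal antiprism (V=20, E=40, F=22) along a 3-gon: merge 3 vertices and 3 edges, delete both glued faces → V=32, E=76, F=46.
Attach a decagonal antiprism (V=20, E=40, F=22) along a 10-gon: merge 10 vertices and 10 edges, delete both glued faces → V=42, E=106, F=66.
Check: V − E + F = 42 − 106 + 66 = 2.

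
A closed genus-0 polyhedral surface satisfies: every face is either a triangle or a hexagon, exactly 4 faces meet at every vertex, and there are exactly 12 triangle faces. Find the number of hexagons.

2

Let x be the number of hexagons; then F = 12 + x.
Edge–face incidences: 2E = 3·12 + 6·x = 36 + 6x.
Every vertex has degree 4, so 4V = 2E.
Euler: V − E + F = 2 ⇒ (2E)/4 − E + (12 + x) = 2.
Multiply by 8: 2·(2E) − 4·(2E) + 8·(12 + x) = 16, i.e. 96 + 8x − 2·(36 + 6x) = 16.
Collecting terms: −4x + 24 = 16, so −4x = −8, so x = 2.
Then 2E = 36 + 6·2 = 48, so E = 24, V = 2E/4 = 12, F = 12 + 2 = 14.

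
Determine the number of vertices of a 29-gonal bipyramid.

A bipyramid over an n-gon has 2n triangular faces and n + 2 vertices: V = 29 + 2 = 31, E = 3·29 = 87, F = 2·29 = 58.

31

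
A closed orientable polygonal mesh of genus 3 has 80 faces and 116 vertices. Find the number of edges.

200

For a closed orientable surface of genus 3, χ = 2 − 2·3 = -4.
E = V + F − (-4) = 116 + 80 − (-4) = 200.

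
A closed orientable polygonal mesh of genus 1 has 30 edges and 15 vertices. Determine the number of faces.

15

For a closed orientable surface of genus 1, χ = 2 − 2·1 = 0.
F = 0 − V + E = 0 − 15 + 30 = 15.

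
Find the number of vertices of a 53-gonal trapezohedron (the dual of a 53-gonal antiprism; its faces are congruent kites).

The n-trapezohedron (dual of the n-antiprism) has V = 2·53 + 2 = 108, E = 4·53 = 212, F = 2·53 = 106.

108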